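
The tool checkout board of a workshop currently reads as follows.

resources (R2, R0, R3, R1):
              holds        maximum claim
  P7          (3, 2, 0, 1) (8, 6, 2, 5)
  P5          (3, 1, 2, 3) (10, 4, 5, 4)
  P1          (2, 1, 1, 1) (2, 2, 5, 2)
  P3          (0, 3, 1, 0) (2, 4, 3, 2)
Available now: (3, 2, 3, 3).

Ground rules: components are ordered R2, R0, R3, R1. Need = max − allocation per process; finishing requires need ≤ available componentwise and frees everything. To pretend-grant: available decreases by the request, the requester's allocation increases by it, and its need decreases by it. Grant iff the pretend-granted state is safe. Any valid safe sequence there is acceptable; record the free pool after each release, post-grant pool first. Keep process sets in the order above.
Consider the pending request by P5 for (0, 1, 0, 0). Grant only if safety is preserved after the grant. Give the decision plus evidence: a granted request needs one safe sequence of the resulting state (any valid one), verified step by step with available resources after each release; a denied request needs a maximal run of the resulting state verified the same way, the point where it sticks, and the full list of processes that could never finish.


GRANT — the state after the grant stays safe, e.g. via P3, P1, P7, P5.
Key observation: granting shrinks the pool to (3, 1, 3, 3), yet P3 still fits and the chain goes through.
Check on the post-grant state, step by step:
  pool = (3, 1, 3, 3)
  P3: need (2, 1, 2, 2) fits (3, 1, 3, 3); releases (0, 3, 1, 0), pool now (3, 4, 4, 3)
  P1: need (0, 1, 4, 1) fits (3, 4, 4, 3); releases (2, 1, 1, 1), pool now (5, 5, 5, 4)
  P7: need (5, 4, 2, 4) fits (5, 5, 5, 4); releases (3, 2, 0, 1), pool now (8, 7, 5, 5)
  P5: need (7, 2, 3, 1) fits (8, 7, 5, 5); releases (3, 2, 2, 3), pool now (11, 9, 7, 8)


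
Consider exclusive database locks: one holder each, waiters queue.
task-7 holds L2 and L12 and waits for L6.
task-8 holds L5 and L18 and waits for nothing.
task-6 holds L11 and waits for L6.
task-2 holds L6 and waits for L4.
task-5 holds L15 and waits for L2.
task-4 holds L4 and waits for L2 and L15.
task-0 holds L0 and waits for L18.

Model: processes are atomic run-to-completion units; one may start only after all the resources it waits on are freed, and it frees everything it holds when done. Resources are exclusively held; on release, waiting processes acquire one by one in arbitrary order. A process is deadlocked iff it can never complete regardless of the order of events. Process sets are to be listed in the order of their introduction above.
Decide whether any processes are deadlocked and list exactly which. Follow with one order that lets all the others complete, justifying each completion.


Deadlocked set: task-7, task-6, task-2, task-5 and task-4.
Key observation: the wait chain closes on itself along task-7 -> task-2 -> task-4 -> task-7; task-5 is caught in further circular waits and task-6 waits into the deadlock from upstream.
One completion order for the rest: task-8, task-0.
Walking it through:
  task-8: no waits; runs immediately, freeing L5 and L18
  run task-0 (all its waits — L18 — are resolved); releases L0


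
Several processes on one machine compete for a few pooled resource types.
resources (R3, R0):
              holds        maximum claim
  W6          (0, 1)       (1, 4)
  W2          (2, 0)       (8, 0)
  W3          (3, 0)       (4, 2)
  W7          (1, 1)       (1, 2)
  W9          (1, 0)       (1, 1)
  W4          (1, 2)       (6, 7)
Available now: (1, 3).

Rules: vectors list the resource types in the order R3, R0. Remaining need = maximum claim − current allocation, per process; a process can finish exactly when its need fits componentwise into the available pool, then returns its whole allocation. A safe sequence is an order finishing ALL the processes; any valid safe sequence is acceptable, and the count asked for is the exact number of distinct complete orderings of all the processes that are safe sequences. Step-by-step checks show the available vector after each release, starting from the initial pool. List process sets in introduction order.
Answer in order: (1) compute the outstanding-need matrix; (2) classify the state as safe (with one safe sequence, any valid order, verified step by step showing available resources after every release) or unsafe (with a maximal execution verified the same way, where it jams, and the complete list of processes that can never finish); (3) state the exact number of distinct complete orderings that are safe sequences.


(1) Outstanding need per process (order R3, R0):
  W6: (1, 3)
  W2: (6, 0)
  W3: (1, 2)
  W7: (0, 1)
  W9: (0, 1)
  W4: (5, 5)
(2) SAFE, for example via the order W3, W7, W9, W6, W2, W4.
Key observation: W3 is the earliest step where a requested resource binds exactly: need (1, 2), pool (1, 3) at its turn.
Check, step by step:
  pool = (1, 3)
  run W3 (needs (1, 2), free (1, 3)); after release of (3, 0) the pool is (4, 3)
  run W7 (needs (0, 1), free (4, 3)); after release of (1, 1) the pool is (5, 4)
  run W9 (needs (0, 1), free (5, 4)); after release of (1, 0) the pool is (6, 4)
  run W6 (needs (1, 3), free (6, 4)); after release of (0, 1) the pool is (6, 5)
  run W2 (needs (6, 0), free (6, 5)); after release of (2, 0) the pool is (8, 5)
  run W4 (needs (5, 5), free (8, 5)); after release of (1, 2) the pool is (9, 7)
(3) Precisely 66 of the possible complete orderings are safe sequences.


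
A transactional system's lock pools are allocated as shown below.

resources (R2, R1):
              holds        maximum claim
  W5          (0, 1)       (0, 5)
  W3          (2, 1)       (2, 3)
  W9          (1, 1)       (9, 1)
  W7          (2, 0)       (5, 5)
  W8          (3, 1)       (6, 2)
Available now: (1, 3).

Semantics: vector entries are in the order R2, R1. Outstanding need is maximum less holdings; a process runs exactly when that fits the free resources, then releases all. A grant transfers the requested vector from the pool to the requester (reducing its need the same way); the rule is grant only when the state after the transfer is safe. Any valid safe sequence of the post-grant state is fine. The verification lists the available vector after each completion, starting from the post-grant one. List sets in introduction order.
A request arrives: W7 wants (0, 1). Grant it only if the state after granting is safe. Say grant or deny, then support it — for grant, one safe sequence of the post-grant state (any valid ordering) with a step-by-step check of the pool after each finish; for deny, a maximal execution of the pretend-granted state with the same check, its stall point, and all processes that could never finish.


GRANT. The post-grant state is safe; one safe sequence: W3, W8, W7, W5, W9.
Key observation: the grant leaves (1, 2) free — enough for W3, whose release restarts the cascade.
Verifying the post-grant state step by step:
  pool = (1, 2)
  run W3 (needs (0, 2), free (1, 2)); after release of (2, 1) the pool is (3, 3)
  run W8 (needs (3, 1), free (3, 3)); after release of (3, 1) the pool is (6, 4)
  run W7 (needs (3, 4), free (6, 4)); after release of (2, 1) the pool is (8, 5)
  run W5 (needs (0, 4), free (8, 5)); after release of (0, 1) the pool is (8, 6)
  run W9 (needs (8, 0), free (8, 6)); after release of (1, 1) the pool is (9, 7)


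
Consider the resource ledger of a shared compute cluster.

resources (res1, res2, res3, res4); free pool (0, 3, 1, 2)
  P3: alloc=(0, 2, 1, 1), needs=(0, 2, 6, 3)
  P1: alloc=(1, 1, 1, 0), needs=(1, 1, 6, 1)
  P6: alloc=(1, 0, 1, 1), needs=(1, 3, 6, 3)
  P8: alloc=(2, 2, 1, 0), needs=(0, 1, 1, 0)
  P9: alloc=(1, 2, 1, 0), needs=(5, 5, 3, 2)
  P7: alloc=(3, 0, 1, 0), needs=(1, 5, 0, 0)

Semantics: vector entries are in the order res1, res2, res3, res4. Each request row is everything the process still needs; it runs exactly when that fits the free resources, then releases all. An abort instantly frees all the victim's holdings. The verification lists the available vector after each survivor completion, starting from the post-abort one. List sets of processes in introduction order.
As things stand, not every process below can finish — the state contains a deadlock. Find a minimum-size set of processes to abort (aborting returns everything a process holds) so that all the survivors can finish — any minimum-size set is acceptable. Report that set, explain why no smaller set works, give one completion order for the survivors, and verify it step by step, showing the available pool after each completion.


Abort P3 and P6.
Key observation: P1 could never have finished before the abort; with (1, 2, 2, 2) returned by P3 and P6, it fits at step 4.
Minimality, checking each single-abort alternative: P3 alone leaves P1 blocked (short on res3); P1 alone leaves P3 blocked (short on res3 and res4); P6 alone leaves P3 blocked (short on res3); P8 alone leaves P3 blocked (short on res3 and res4); P9 alone leaves P3 blocked (short on res3 and res4); P7 alone leaves P3 blocked (short on res3 and res4).
One survivor order: P7, P8, P9, P1. Check, step by step (post-abort pool first):
  pool = (1, 5, 3, 4)
  run P7 (needs (1, 5, 0, 0), free (1, 5, 3, 4)); after release of (3, 0, 1, 0) the pool is (4, 5, 4, 4)
  run P8 (needs (0, 1, 1, 0), free (4, 5, 4, 4)); after release of (2, 2, 1, 0) the pool is (6, 7, 5, 4)
  run P9 (needs (5, 5, 3, 2), free (6, 7, 5, 4)); after release of (1, 2, 1, 0) the pool is (7, 9, 6, 4)
  run P1 (needs (1, 1, 6, 1), free (7, 9, 6, 4)); after release of (1, 1, 1, 0) the pool is (8, 10, 7, 4)


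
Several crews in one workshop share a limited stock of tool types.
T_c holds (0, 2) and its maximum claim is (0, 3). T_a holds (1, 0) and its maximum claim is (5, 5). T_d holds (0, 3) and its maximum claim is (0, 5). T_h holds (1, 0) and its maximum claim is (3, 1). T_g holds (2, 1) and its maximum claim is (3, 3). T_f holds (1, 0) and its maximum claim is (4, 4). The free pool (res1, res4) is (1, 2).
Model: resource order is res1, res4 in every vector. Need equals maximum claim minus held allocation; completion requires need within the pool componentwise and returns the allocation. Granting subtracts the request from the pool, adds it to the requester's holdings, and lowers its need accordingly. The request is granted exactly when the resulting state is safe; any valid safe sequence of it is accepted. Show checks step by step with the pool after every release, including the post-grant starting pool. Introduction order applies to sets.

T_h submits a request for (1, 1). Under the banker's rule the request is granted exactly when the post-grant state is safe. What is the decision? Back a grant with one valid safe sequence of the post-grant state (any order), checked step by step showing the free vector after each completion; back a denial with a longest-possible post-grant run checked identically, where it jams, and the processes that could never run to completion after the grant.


DENY: after the grant no complete ordering would exist.
Key observation: the pool after T_c, T_d is (0, 6); every surviving request exceeds it in res1, so progress ends there.
After a pretend grant, a maximal execution: T_c, T_d — then nothing else fits. Step-by-step check:
  pool = (0, 1)
  T_c needs (0, 1) <= (0, 1) -> finishes; pool += (0, 2) = (0, 3)
  T_d needs (0, 2) <= (0, 3) -> finishes; pool += (0, 3) = (0, 6)
  blocked: T_a wants (4, 5), pool (0, 6) — not enough res1
  blocked: T_h wants (1, 0), pool (0, 6) — not enough res1
  blocked: T_g wants (1, 2), pool (0, 6) — not enough res1
  blocked: T_f wants (3, 4), pool (0, 6) — not enough res1
Had the request been granted, T_a, T_h, T_g and T_f could never finish.


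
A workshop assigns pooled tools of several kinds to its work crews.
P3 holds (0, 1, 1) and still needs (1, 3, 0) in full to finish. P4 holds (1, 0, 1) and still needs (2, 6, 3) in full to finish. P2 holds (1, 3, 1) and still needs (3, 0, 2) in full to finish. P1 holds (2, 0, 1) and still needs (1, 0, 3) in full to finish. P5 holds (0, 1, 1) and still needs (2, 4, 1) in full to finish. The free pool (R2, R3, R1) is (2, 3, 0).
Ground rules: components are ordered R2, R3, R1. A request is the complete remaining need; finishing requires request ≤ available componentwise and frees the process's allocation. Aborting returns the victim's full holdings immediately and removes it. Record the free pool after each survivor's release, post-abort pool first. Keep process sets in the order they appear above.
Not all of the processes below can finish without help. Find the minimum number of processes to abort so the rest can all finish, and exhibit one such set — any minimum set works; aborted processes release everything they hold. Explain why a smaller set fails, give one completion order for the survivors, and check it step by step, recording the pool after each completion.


The answer: abort P4.
Key observation: the returned (1, 0, 1) from P4 is what brings P2 — unrunnable before, under any order — into play at step 2.
Why nothing smaller works: aborting no one leaves the state deadlocked as given.
One survivor order: P3, P2, P5, P1. Verifying each step (post-abort pool first):
  pool = (3, 3, 1)
  P3 needs (1, 3, 0) <= (3, 3, 1) -> finishes; pool += (0, 1, 1) = (3, 4, 2)
  P2 needs (3, 0, 2) <= (3, 4, 2) -> finishes; pool += (1, 3, 1) = (4, 7, 3)
  P5 needs (2, 4, 1) <= (4, 7, 3) -> finishes; pool += (0, 1, 1) = (4, 8, 4)
  P1 needs (1, 0, 3) <= (4, 8, 4) -> finishes; pool += (2, 0, 1) = (6, 8, 5)


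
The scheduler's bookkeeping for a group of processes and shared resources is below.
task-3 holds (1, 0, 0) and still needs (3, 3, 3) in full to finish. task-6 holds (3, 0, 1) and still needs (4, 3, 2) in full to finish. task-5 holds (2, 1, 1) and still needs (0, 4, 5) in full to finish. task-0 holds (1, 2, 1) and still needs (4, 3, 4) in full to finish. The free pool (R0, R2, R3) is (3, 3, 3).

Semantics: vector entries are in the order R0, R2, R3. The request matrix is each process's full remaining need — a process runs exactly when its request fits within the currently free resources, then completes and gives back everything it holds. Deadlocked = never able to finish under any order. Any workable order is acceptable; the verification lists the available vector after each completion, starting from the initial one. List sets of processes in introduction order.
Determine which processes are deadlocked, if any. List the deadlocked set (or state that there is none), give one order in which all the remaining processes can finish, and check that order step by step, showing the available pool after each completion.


Nothing here is deadlocked.
Key observation: task-3 can run right away; the returned allocation unlocks the remaining processes in turn.
A valid finishing order for the others: task-3, task-6, task-0, task-5. Verifying each step:
  pool = (3, 3, 3)
  run task-3 (needs (3, 3, 3), free (3, 3, 3)); after release of (1, 0, 0) the pool is (4, 3, 3)
  run task-6 (needs (4, 3, 2), free (4, 3, 3)); after release of (3, 0, 1) the pool is (7, 3, 4)
  run task-0 (needs (4, 3, 4), free (7, 3, 4)); after release of (1, 2, 1) the pool is (8, 5, 5)
  run task-5 (needs (0, 4, 5), free (8, 5, 5)); after release of (2, 1, 1) the pool is (10, 6, 6)


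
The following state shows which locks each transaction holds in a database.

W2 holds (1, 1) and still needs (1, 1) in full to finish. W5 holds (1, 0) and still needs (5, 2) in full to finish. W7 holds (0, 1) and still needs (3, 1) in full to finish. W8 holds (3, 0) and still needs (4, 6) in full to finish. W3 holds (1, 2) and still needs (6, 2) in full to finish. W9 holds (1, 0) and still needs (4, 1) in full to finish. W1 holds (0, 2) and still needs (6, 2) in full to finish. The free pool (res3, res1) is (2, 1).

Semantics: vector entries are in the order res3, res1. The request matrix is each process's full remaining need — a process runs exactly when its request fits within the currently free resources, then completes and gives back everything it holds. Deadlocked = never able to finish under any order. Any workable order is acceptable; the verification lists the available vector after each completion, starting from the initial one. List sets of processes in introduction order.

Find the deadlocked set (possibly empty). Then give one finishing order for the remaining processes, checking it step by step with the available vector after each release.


Deadlocked: W5, W8, W3, W9 and W1.
Key observation: W2, W7 can finish, but then (3, 3) is all there is, and the blocked group's res3 demands exceed it.
The rest can finish in the order W2, W7. Walking it through:
  pool = (2, 1)
  W2 needs (1, 1) <= (2, 1) -> finishes; pool += (1, 1) = (3, 2)
  W7 needs (3, 1) <= (3, 2) -> finishes; pool += (0, 1) = (3, 3)
The blocked processes can never fit:
  W5 cannot run: need (5, 2) vs free (3, 3) (insufficient res3)
  W8 cannot run: need (4, 6) vs free (3, 3) (insufficient res3 and res1)
  W3 cannot run: need (6, 2) vs free (3, 3) (insufficient res3)
  W9 cannot run: need (4, 1) vs free (3, 3) (insufficient res3)
  W1 cannot run: need (6, 2) vs free (3, 3) (insufficient res3)


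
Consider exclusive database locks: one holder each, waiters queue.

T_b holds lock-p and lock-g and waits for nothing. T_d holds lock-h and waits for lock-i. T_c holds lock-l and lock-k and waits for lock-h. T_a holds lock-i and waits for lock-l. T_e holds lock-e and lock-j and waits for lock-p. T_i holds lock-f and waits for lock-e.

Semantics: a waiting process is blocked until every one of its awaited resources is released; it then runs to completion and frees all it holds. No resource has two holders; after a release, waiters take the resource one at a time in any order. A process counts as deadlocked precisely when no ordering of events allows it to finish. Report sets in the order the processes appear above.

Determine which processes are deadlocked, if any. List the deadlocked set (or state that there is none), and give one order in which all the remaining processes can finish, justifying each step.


The deadlocked set is T_d, T_c and T_a.
Key observation: T_d -> T_a -> T_c -> T_d is a circular wait — nothing in it can go first; no other process is dragged down with it.
The rest can finish in the order T_b, T_e, T_i.
Check, step by step:
  T_b waits on nothing -> runs at once and releases lock-p and lock-g
  T_e: everything it awaited (lock-p) is free; runs, freeing lock-e and lock-j
  T_i: everything it awaited (lock-e) is free; runs, freeing lock-f


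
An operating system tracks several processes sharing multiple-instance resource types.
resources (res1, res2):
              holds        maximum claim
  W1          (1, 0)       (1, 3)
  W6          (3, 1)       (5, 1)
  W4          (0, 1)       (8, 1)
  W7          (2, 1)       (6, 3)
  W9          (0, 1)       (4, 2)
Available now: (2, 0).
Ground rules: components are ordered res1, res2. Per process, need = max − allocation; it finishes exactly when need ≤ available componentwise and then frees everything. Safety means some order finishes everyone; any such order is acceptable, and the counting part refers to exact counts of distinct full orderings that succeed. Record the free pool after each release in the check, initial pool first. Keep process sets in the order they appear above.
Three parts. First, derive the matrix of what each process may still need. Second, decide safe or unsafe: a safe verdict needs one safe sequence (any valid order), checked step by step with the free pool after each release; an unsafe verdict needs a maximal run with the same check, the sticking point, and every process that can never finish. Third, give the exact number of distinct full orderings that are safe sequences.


(1) Need matrix, components ordered res1, res2:
  W1: (0, 3)
  W6: (2, 0)
  W4: (8, 0)
  W7: (4, 2)
  W9: (4, 1)
(2) SAFE — a valid safe sequence is W6, W9, W7, W1, W4.
Key observation: the first exact fit in this order is W6 — it needs (2, 0) with (2, 0) free, meeting a requested resource to the last unit.
Verifying each step:
  pool = (2, 0)
  W6 needs (2, 0) <= (2, 0) -> finishes; pool += (3, 1) = (5, 1)
  W9 needs (4, 1) <= (5, 1) -> finishes; pool += (0, 1) = (5, 2)
  W7 needs (4, 2) <= (5, 2) -> finishes; pool += (2, 1) = (7, 3)
  W1 needs (0, 3) <= (7, 3) -> finishes; pool += (1, 0) = (8, 3)
  W4 needs (8, 0) <= (8, 3) -> finishes; pool += (0, 1) = (8, 4)
(3) Precisely 1 of the possible complete orderings is a safe sequence.


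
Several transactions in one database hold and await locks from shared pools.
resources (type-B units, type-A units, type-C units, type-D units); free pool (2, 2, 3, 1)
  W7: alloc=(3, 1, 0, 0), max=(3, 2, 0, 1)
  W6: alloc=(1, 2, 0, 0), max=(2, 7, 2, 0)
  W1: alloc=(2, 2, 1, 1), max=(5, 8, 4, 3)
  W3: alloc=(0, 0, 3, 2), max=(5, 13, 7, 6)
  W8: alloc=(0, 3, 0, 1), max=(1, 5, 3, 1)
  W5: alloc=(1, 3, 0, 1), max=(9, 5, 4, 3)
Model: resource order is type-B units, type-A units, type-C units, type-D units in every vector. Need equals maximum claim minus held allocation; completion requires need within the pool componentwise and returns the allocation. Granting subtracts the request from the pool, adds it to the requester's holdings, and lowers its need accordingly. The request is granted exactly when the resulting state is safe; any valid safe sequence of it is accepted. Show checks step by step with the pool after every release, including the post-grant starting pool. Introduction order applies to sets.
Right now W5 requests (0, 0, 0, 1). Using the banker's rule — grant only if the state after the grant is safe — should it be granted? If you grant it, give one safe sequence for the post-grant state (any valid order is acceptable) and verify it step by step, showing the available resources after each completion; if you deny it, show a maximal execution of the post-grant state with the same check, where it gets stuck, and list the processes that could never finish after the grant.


DENY — the pretend-granted state is unsafe.
Key observation: after W8, W7, W6 the pool peaks at (6, 8, 3, 1), and each blocked process is short somewhere: W1 on type-D units; W3 on type-A units, type-C units, type-D units; W5 on type-B units, type-C units.
Pretend the grant happened; the run W8, W7, W6 goes as far as possible. Check, step by step:
  pool = (2, 2, 3, 0)
  W8 needs (1, 2, 3, 0) <= (2, 2, 3, 0) -> finishes; pool += (0, 3, 0, 1) = (2, 5, 3, 1)
  W7 needs (0, 1, 0, 1) <= (2, 5, 3, 1) -> finishes; pool += (3, 1, 0, 0) = (5, 6, 3, 1)
  W6 needs (1, 5, 2, 0) <= (5, 6, 3, 1) -> finishes; pool += (1, 2, 0, 0) = (6, 8, 3, 1)
  W1 cannot run: need (3, 6, 3, 2) vs free (6, 8, 3, 1) (insufficient type-D units)
  W3 cannot run: need (5, 13, 4, 4) vs free (6, 8, 3, 1) (insufficient type-A units, type-C units and type-D units)
  W5 cannot run: need (8, 2, 4, 1) vs free (6, 8, 3, 1) (insufficient type-B units and type-C units)
Processes that could never finish after the grant: W1, W3 and W5.


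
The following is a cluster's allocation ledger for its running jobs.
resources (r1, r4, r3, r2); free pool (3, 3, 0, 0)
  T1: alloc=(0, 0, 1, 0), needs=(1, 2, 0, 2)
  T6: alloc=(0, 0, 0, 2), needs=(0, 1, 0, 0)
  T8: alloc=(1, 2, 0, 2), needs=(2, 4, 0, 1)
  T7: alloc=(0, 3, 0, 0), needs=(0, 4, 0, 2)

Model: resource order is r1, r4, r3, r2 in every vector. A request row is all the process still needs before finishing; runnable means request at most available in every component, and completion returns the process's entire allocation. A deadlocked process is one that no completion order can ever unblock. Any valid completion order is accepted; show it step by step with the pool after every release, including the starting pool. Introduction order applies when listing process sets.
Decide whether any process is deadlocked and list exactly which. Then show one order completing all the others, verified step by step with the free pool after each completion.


Deadlocked set: T8 and T7.
Key observation: T6, T1 can finish, but then (3, 3, 1, 2) is all there is, and the blocked group's r4 demands exceed it.
A valid finishing order for the others: T6, T1. Verifying each step:
  pool = (3, 3, 0, 0)
  T6 needs (0, 1, 0, 0) <= (3, 3, 0, 0) -> finishes; pool += (0, 0, 0, 2) = (3, 3, 0, 2)
  T1 needs (1, 2, 0, 2) <= (3, 3, 0, 2) -> finishes; pool += (0, 0, 1, 0) = (3, 3, 1, 2)
None of the blocked processes ever fits:
  T8 still needs (2, 4, 0, 1) but only (3, 3, 1, 2) is free — short on r4
  T7 still needs (0, 4, 0, 2) but only (3, 3, 1, 2) is free — short on r4


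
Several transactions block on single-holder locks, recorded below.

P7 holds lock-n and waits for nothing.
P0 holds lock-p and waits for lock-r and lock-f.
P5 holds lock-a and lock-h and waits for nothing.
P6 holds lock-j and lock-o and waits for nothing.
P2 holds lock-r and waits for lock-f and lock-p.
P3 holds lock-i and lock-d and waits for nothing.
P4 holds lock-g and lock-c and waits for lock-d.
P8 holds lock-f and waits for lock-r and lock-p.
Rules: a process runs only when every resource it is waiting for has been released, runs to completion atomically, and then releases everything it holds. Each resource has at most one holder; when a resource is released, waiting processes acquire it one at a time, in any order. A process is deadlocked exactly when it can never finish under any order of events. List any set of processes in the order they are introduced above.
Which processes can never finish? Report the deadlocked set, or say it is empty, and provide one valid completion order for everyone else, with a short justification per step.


The deadlocked set is P0, P2 and P8.
Key observation: the cycle P0 -> P2 -> P0 can never break — each member waits on the next; P8 is caught in further circular waits.
The rest can finish in the order P7, P5, P3, P4, P6.
Step-by-step check:
  P7 waits on nothing -> runs at once and releases lock-n
  P5 waits on nothing -> runs at once and releases lock-a and lock-h
  P3 waits on nothing -> runs at once and releases lock-i and lock-d
  P4: everything it awaited (lock-d) is free; runs, freeing lock-g and lock-c
  P6 waits on nothing -> runs at once and releases lock-j and lock-o


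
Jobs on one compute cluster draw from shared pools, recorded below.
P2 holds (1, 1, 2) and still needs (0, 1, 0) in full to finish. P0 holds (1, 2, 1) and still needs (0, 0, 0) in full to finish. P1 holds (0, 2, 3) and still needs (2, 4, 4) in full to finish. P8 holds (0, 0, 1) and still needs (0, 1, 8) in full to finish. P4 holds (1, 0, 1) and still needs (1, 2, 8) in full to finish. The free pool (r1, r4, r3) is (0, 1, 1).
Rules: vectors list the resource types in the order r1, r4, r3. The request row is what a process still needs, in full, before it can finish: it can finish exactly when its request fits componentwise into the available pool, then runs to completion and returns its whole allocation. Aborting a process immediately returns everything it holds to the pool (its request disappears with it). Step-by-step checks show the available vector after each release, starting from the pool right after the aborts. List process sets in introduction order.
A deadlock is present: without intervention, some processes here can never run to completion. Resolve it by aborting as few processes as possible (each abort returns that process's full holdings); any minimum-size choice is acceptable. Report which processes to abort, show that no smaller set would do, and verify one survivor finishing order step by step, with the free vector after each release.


Abort P8.
Key observation: before aborting P8, P4 was permanently blocked — no order could ever run it; afterwards it completes at step 4.
Minimality: the empty abort set fails — the state is deadlocked as it stands.
Survivors finish in the order: P2, P0, P1, P4. Step-by-step check (pool after the aborts first):
  pool = (0, 1, 2)
  P2 needs (0, 1, 0) <= (0, 1, 2) -> finishes; pool += (1, 1, 2) = (1, 2, 4)
  P0 needs (0, 0, 0) <= (1, 2, 4) -> finishes; pool += (1, 2, 1) = (2, 4, 5)
  P1 needs (2, 4, 4) <= (2, 4, 5) -> finishes; pool += (0, 2, 3) = (2, 6, 8)
  P4 needs (1, 2, 8) <= (2, 6, 8) -> finishes; pool += (1, 0, 1) = (3, 6, 9)


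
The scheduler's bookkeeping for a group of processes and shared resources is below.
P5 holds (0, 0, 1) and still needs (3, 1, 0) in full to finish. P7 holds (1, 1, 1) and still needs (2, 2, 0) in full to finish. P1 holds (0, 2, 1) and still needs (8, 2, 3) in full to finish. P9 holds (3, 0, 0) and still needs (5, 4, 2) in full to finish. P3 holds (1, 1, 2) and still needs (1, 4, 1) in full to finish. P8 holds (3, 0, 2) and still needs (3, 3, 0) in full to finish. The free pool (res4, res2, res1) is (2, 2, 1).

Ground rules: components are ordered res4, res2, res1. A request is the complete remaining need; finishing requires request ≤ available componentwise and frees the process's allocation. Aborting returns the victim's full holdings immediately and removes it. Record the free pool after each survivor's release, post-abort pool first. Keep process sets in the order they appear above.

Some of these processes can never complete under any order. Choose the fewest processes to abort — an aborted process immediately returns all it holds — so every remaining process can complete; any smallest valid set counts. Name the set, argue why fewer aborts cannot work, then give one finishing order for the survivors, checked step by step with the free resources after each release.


The answer: abort P1.
Key observation: P3 was stuck for good until P1 gave back (0, 2, 1); in the order shown it finishes at step 1.
Minimality: the empty abort set fails — the state is deadlocked as it stands.
One survivor order: P3, P8, P7, P9, P5. Walking it through (post-abort pool first):
  pool = (2, 4, 2)
  P3 needs (1, 4, 1) <= (2, 4, 2) -> finishes; pool += (1, 1, 2) = (3, 5, 4)
  P8 needs (3, 3, 0) <= (3, 5, 4) -> finishes; pool += (3, 0, 2) = (6, 5, 6)
  P7 needs (2, 2, 0) <= (6, 5, 6) -> finishes; pool += (1, 1, 1) = (7, 6, 7)
  P9 needs (5, 4, 2) <= (7, 6, 7) -> finishes; pool += (3, 0, 0) = (10, 6, 7)
  P5 needs (3, 1, 0) <= (10, 6, 7) -> finishes; pool += (0, 0, 1) = (10, 6, 8)


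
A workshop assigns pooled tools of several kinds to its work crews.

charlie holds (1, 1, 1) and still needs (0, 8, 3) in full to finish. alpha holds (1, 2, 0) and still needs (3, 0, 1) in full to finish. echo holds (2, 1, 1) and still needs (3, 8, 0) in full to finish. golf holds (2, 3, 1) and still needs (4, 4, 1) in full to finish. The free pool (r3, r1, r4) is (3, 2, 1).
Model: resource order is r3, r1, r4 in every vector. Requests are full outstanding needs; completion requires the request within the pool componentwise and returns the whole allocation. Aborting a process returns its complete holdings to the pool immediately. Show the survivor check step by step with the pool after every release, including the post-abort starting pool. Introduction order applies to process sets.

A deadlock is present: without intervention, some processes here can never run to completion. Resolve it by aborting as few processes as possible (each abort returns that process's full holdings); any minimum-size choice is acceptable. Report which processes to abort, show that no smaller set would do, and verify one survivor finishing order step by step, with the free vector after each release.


Abort echo.
Key observation: charlie could never have finished before the abort; with (2, 1, 1) returned by echo, it fits at step 3.
Why nothing smaller works: aborting no one leaves the state deadlocked as given.
The survivors complete as alpha, golf, charlie. Step-by-step check (starting from the post-abort pool):
  pool = (5, 3, 2)
  run alpha (needs (3, 0, 1), free (5, 3, 2)); after release of (1, 2, 0) the pool is (6, 5, 2)
  run golf (needs (4, 4, 1), free (6, 5, 2)); after release of (2, 3, 1) the pool is (8, 8, 3)
  run charlie (needs (0, 8, 3), free (8, 8, 3)); after release of (1, 1, 1) the pool is (9, 9, 4)


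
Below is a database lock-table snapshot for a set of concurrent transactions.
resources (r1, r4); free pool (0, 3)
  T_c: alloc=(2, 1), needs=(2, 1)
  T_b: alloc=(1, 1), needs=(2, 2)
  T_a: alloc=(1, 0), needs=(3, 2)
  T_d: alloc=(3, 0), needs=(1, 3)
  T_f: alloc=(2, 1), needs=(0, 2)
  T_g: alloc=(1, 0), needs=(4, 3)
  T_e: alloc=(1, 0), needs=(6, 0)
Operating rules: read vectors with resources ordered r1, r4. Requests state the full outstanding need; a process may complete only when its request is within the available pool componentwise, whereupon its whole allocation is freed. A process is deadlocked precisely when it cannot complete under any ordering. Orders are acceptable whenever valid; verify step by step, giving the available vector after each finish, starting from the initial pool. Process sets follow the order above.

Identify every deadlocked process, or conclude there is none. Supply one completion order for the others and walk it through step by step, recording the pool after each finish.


No process is deadlocked.
Key observation: T_f leads a chain of completions in which each release enables another process.
A valid finishing order for the others: T_f, T_d, T_a, T_e, T_g, T_c, T_b. Verifying each step:
  pool = (0, 3)
  T_f: need (0, 2) fits (0, 3); releases (2, 1), pool now (2, 4)
  T_d: need (1, 3) fits (2, 4); releases (3, 0), pool now (5, 4)
  T_a: need (3, 2) fits (5, 4); releases (1, 0), pool now (6, 4)
  T_e: need (6, 0) fits (6, 4); releases (1, 0), pool now (7, 4)
  T_g: need (4, 3) fits (7, 4); releases (1, 0), pool now (8, 4)
  T_c: need (2, 1) fits (8, 4); releases (2, 1), pool now (10, 5)
  T_b: need (2, 2) fits (10, 5); releases (1, 1), pool now (11, 6)


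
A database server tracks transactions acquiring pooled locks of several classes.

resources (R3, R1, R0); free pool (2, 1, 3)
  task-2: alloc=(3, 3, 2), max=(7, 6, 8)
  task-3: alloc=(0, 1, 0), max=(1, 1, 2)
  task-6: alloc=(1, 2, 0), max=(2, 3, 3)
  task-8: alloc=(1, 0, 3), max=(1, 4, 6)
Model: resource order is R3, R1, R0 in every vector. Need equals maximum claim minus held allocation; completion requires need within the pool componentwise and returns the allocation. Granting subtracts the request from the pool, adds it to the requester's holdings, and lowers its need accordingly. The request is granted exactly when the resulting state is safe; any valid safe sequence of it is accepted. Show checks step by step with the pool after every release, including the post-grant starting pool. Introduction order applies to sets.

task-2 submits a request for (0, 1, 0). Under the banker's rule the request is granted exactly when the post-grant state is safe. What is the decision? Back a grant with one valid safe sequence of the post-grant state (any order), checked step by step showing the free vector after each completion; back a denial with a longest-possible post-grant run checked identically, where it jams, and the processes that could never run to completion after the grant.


DENY — the pretend-granted state is unsafe.
Key observation: after task-3, task-6 the pool peaks at (3, 3, 3), and each blocked process is short somewhere: task-2 on R3, R0; task-8 on R1.
On the post-grant state, task-3, task-6 is a maximal run — nothing extends it. Verifying each step:
  pool = (2, 0, 3)
  task-3 needs (1, 0, 2) <= (2, 0, 3) -> finishes; pool += (0, 1, 0) = (2, 1, 3)
  task-6 needs (1, 1, 3) <= (2, 1, 3) -> finishes; pool += (1, 2, 0) = (3, 3, 3)
  task-2 still needs (4, 2, 6) but only (3, 3, 3) is free — short on R3 and R0
  task-8 still needs (0, 4, 3) but only (3, 3, 3) is free — short on R1
Had the request been granted, task-2 and task-8 could never finish.


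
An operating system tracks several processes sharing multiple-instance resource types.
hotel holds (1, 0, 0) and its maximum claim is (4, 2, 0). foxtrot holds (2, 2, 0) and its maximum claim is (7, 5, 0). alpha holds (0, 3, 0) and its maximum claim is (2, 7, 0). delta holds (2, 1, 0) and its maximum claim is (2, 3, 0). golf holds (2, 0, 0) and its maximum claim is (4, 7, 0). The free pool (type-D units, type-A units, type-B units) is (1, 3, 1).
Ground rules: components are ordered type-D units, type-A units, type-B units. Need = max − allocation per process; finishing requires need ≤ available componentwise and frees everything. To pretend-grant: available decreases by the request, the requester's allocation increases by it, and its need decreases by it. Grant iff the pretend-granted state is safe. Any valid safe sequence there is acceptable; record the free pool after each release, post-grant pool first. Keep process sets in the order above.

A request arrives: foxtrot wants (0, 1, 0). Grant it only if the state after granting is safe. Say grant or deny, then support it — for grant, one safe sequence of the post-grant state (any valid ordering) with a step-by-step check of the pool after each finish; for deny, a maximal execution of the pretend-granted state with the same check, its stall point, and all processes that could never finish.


DENY: after the grant no complete ordering would exist.
Key observation: after delta, hotel the pool peaks at (4, 3, 1), and each blocked process is short somewhere: foxtrot on type-D units; alpha on type-A units; golf on type-A units.
Pretend the grant happened; the run delta, hotel goes as far as possible. Step-by-step check:
  pool = (1, 2, 1)
  delta needs (0, 2, 0) <= (1, 2, 1) -> finishes; pool += (2, 1, 0) = (3, 3, 1)
  hotel needs (3, 2, 0) <= (3, 3, 1) -> finishes; pool += (1, 0, 0) = (4, 3, 1)
  foxtrot cannot run: need (5, 2, 0) vs free (4, 3, 1) (insufficient type-D units)
  alpha cannot run: need (2, 4, 0) vs free (4, 3, 1) (insufficient type-A units)
  golf cannot run: need (2, 7, 0) vs free (4, 3, 1) (insufficient type-A units)
Post-grant, the permanently blocked set is foxtrot, alpha and golf.


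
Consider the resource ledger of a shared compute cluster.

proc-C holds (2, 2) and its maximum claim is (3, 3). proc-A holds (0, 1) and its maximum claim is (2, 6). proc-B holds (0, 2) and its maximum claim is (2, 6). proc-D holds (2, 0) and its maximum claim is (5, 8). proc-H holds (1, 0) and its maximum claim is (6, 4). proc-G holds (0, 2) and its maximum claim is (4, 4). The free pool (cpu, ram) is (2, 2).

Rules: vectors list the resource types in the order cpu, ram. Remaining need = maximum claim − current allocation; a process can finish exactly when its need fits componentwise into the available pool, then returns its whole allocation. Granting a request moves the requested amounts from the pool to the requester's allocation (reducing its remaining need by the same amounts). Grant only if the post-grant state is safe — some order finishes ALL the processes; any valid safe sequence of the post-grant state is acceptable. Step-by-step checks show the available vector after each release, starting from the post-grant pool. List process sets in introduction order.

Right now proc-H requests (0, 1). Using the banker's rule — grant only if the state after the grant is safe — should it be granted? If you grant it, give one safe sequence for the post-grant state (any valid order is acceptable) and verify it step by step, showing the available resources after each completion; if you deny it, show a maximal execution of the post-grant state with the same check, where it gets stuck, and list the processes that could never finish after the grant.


GRANT — the state after the grant stays safe, e.g. via proc-C, proc-G, proc-A, proc-B, proc-D, proc-H.
Key observation: even at the reduced pool (2, 1), proc-C fits immediately, so safety survives the grant.
Step-by-step check of the post-grant state:
  pool = (2, 1)
  proc-C: need (1, 1) fits (2, 1); releases (2, 2), pool now (4, 3)
  proc-G: need (4, 2) fits (4, 3); releases (0, 2), pool now (4, 5)
  proc-A: need (2, 5) fits (4, 5); releases (0, 1), pool now (4, 6)
  proc-B: need (2, 4) fits (4, 6); releases (0, 2), pool now (4, 8)
  proc-D: need (3, 8) fits (4, 8); releases (2, 0), pool now (6, 8)
  proc-H: need (5, 3) fits (6, 8); releases (1, 1), pool now (7, 9)


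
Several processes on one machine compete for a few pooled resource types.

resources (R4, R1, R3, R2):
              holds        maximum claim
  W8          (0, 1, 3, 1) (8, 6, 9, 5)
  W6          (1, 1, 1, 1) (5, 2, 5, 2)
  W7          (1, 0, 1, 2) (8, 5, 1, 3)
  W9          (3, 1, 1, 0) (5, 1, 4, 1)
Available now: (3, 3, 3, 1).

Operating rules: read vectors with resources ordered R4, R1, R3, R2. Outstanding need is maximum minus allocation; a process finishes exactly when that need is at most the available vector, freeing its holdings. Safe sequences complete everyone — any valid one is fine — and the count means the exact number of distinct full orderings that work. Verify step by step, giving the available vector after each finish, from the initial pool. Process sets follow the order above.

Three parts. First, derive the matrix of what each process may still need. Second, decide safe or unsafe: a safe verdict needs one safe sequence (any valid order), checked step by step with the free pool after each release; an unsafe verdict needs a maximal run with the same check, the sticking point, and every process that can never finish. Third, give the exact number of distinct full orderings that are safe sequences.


(1) Remaining need (order R4, R1, R3, R2):
  W8: (8, 5, 6, 4)
  W6: (4, 1, 4, 1)
  W7: (7, 5, 0, 1)
  W9: (2, 0, 3, 1)
(2) SAFE. One safe sequence: W9, W6, W7, W8.
Key observation: W9 marks the first exact bind of the order: its need (2, 0, 3, 1) fits the free (3, 3, 3, 1) with zero slack on a requested resource.
Verifying each step:
  pool = (3, 3, 3, 1)
  run W9 (needs (2, 0, 3, 1), free (3, 3, 3, 1)); after release of (3, 1, 1, 0) the pool is (6, 4, 4, 1)
  run W6 (needs (4, 1, 4, 1), free (6, 4, 4, 1)); after release of (1, 1, 1, 1) the pool is (7, 5, 5, 2)
  run W7 (needs (7, 5, 0, 1), free (7, 5, 5, 2)); after release of (1, 0, 1, 2) the pool is (8, 5, 6, 4)
  run W8 (needs (8, 5, 6, 4), free (8, 5, 6, 4)); after release of (0, 1, 3, 1) the pool is (8, 6, 9, 5)
(3) Exactly 1 of the possible complete orderings is a safe sequence.
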